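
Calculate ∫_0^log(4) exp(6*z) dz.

1365/2

Let u = exp(z), so du = exp(z) dz. When z = 0, u = 1; when z = log(4), u = 4.
The integral becomes ∫ u**5 du from 1 to 4, with antiderivative u**6/6.
Back in z: F(z) = exp(6*z)/6.
Then F(log(4)) - F(0) = (2048/3) - (1/6) = 1365/2.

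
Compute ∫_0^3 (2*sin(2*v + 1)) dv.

Let u = 2*v + 1, so du = 2 dv. When v = 0, u = 1; when v = 3, u = 7.
The integral becomes ∫ sin(u) du from 1 to 7, with antiderivative -cos(u).
Back in v: F(v) = -cos(2*v + 1).
Then F(3) - F(0) = (-cos(7)) - (-cos(1)) = -cos(7) + cos(1).

-cos(7) + cos(1)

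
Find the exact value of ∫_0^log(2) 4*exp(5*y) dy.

124/5

Let u = exp(y), so du = exp(y) dy. When y = 0, u = 1; when y = log(2), u = 2.
The integral becomes 4·∫ u**4 du from 1 to 2, with antiderivative 4*u**5/5.
Back in y: F(y) = 4*exp(5*y)/5.
Then F(log(2)) - F(0) = (128/5) - (4/5) = 124/5.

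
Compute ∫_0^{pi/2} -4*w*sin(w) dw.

-4

Integrate by parts once (u = w, dv = -4*sin(w) dw).
An antiderivative is F(w) = 4*w*cos(w) - 4*sin(w).
Then F(pi/2) - F(0) = (-4) - (0) = -4.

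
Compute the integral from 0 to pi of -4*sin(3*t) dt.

-8/3

An antiderivative is F(t) = 4*cos(3*t)/3.
Then F(pi) - F(0) = (-4/3) - (4/3) = -8/3.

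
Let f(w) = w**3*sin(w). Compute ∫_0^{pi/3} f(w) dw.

Integrate by parts 3 times (u = w^3, dv = sin(w) dw).
An antiderivative is F(w) = -w**3*cos(w) + 3*w**2*sin(w) + 6*w*cos(w) - 6*sin(w).
Then F(pi/3) - F(0) = (-3*sqrt(3) - pi**3/54 + sqrt(3)*pi**2/6 + pi) - (0) = -3*sqrt(3) - pi**3/54 + sqrt(3)*pi**2/6 + pi.

-3*sqrt(3) - pi**3/54 + sqrt(3)*pi**2/6 + pi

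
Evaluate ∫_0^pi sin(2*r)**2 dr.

Use the identity sin^2(2*r) = (1 - cos(4*r))/2.
An antiderivative is F(r) = r/2 - sin(4*r)/8.
Then F(pi) - F(0) = (pi/2) - (0) = pi/2.

pi/2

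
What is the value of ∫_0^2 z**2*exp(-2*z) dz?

(-13 + exp(4))*exp(-4)/4

Integrate by parts twice (u = z^2, dv = exp(-2*z) dz).
An antiderivative is F(z) = (-2*z**2 - 2*z - 1)*exp(-2*z)/4.
Then F(2) - F(0) = (-13*exp(-4)/4) - (-1/4) = (-13 + exp(4))*exp(-4)/4.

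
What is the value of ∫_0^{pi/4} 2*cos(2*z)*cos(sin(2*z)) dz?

sin(1)

Let u = sin(2*z), so du = 2*cos(2*z) dz. When z = 0, u = 0; when z = pi/4, u = 1.
The integral becomes ∫ cos(u) du from 0 to 1, with antiderivative sin(u).
Back in z: F(z) = sin(sin(2*z)).
Then F(pi/4) - F(0) = (sin(1)) - (0) = sin(1).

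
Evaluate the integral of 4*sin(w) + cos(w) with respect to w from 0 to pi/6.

9/2 - 2*sqrt(3)

An antiderivative is F(w) = sin(w) - 4*cos(w).
Then F(pi/6) - F(0) = (1/2 - 2*sqrt(3)) - (-4) = 9/2 - 2*sqrt(3).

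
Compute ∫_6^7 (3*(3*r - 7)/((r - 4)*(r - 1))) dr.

Factor the denominator: r**2 - 5*r + 4 = (r - 1)(r - 4).
Partial fractions: 3*(3*r - 7)/((r - 4)*(r - 1)) = 4/(r - 1) + 5/(r - 4).
An antiderivative is F(r) = 5*log(r - 4) + 4*log(r - 1).
Then F(7) - F(6) = (4*log(2) + 9*log(3)) - (5*log(2) + 4*log(5)) = -4*log(5) - log(2) + 9*log(3).

-4*log(5) - log(2) + 9*log(3)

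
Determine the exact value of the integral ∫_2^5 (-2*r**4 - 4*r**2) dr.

By the power rule, an antiderivative is F(r) = -2*r**5/5 - 4*r**3/3.
Then F(5) - F(2) = (-4250/3) - (-352/15) = -6966/5.

-6966/5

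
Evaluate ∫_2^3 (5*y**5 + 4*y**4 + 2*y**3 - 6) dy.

By the power rule, an antiderivative is F(y) = 5*y**6/6 + 4*y**5/5 + y**4/2 - 6*y.
Then F(3) - F(2) = (4122/5) - (1124/15) = 11242/15.

11242/15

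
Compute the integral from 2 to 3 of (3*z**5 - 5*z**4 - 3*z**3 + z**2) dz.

949/12

By the power rule, an antiderivative is F(z) = z**6/2 - z**5 - 3*z**4/4 + z**3/3.
Then F(3) - F(2) = (279/4) - (-28/3) = 949/12.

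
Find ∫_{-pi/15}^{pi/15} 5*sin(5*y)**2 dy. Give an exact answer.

-sqrt(3)/4 + pi/3

Use the identity sin^2(5*y) = (1 - cos(10*y))/2.
An antiderivative is F(y) = 5*y/2 - sin(10*y)/4.
Then F(pi/15) - F(-pi/15) = (-sqrt(3)/8 + pi/6) - (-pi/6 + sqrt(3)/8) = -sqrt(3)/4 + pi/3.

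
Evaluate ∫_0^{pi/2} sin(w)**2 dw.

Use the identity sin^2(w) = (1 - cos(2*w))/2.
An antiderivative is F(w) = w/2 - sin(2*w)/4.
Then F(pi/2) - F(0) = (pi/4) - (0) = pi/4.

pi/4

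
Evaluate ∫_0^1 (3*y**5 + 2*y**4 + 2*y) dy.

19/10

By the power rule, an antiderivative is F(y) = y**6/2 + 2*y**5/5 + y**2.
Then F(1) - F(0) = (19/10) - (0) = 19/10.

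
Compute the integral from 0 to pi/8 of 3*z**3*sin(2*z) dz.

3*sqrt(2)*(-384 - pi**3 + 12*pi**2 + 96*pi)/2048

Integrate by parts 3 times (u = z^3, dv = 3*sin(2*z) dz).
An antiderivative is F(z) = -3*z**3*cos(2*z)/2 + 9*z**2*sin(2*z)/4 + 9*z*cos(2*z)/4 - 9*sin(2*z)/8.
Then F(pi/8) - F(0) = (3*sqrt(2)*(-384 - pi**3 + 12*pi**2 + 96*pi)/2048) - (0) = 3*sqrt(2)*(-384 - pi**3 + 12*pi**2 + 96*pi)/2048.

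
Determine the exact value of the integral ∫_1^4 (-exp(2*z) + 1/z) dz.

-exp(8)/2 + log(4) + exp(2)/2

An antiderivative is F(z) = -exp(2*z)/2 + log(z).
Then F(4) - F(1) = (-exp(8)/2 + log(4)) - (-exp(2)/2) = -exp(8)/2 + log(4) + exp(2)/2.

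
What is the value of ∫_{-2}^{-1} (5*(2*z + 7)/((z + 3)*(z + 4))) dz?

5*log(3)

Factor the denominator: z**2 + 7*z + 12 = (z + 4)(z + 3).
Partial fractions: 5*(2*z + 7)/((z + 3)*(z + 4)) = 5/(z + 4) + 5/(z + 3).
An antiderivative is F(z) = 5*log(z + 3) + 5*log(z + 4).
Then F(-1) - F(-2) = (5*log(2) + 5*log(3)) - (log(32)) = 5*log(3).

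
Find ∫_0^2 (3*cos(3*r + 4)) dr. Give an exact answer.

sin(10) - sin(4)

Let u = 3*r + 4, so du = 3 dr. When r = 0, u = 4; when r = 2, u = 10.
The integral becomes ∫ cos(u) du from 4 to 10, with antiderivative sin(u).
Back in r: F(r) = sin(3*r + 4).
Then F(2) - F(0) = (sin(10)) - (sin(4)) = sin(10) - sin(4).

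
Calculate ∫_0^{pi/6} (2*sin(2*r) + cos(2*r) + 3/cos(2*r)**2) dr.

1/2 + 7*sqrt(3)/4

An antiderivative is F(r) = sin(2*r)/2 - cos(2*r) + 3*tan(2*r)/2.
Then F(pi/6) - F(0) = (-1/2 + 7*sqrt(3)/4) - (-1) = 1/2 + 7*sqrt(3)/4.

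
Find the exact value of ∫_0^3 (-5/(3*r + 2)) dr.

An antiderivative is F(r) = -5*log(3*r + 2)/3.
Then F(3) - F(0) = (-5*log(11)/3) - (-5*log(2)/3) = -5*log(11)/3 + 5*log(2)/3.

-5*log(11)/3 + 5*log(2)/3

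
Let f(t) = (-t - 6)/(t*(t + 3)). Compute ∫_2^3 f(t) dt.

log(8/15)

Factor the denominator: t**2 + 3*t = (t + 3)t.
Partial fractions: (-t - 6)/(t*(t + 3)) = 1/(t + 3) - 2/t.
An antiderivative is F(t) = -2*log(t) + log(t + 3).
Then F(3) - F(2) = (log(2/3)) - (log(5/4)) = log(8/15).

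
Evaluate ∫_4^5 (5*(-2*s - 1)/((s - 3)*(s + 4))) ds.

-10*log(3) + 10*log(2)

Factor the denominator: s**2 + s - 12 = (s + 4)(s - 3).
Partial fractions: 5*(-2*s - 1)/((s - 3)*(s + 4)) = -5/(s + 4) - 5/(s - 3).
An antiderivative is F(s) = -5*log(s - 3) - 5*log(s + 4).
Then F(5) - F(4) = (-10*log(3) - 5*log(2)) - (-15*log(2)) = -10*log(3) + 10*log(2).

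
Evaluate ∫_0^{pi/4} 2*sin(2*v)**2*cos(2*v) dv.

Let u = sin(2*v), so du = 2*cos(2*v) dv. When v = 0, u = 0; when v = pi/4, u = 1.
The integral becomes ∫ u**2 du from 0 to 1, with antiderivative u**3/3.
Back in v: F(v) = sin(2*v)**3/3.
Then F(pi/4) - F(0) = (1/3) - (0) = 1/3.

1/3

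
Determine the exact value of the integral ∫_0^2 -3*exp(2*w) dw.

An antiderivative is F(w) = -3*exp(2*w)/2.
Then F(2) - F(0) = (-3*exp(4)/2) - (-3/2) = 3/2 - 3*exp(4)/2.

3/2 - 3*exp(4)/2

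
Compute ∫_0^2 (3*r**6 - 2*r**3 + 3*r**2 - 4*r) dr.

By the power rule, an antiderivative is F(r) = 3*r**7/7 - r**4/2 + r**3 - 2*r**2.
Then F(2) - F(0) = (328/7) - (0) = 328/7.

328/7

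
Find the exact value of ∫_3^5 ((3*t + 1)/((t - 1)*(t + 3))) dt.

Factor the denominator: t**2 + 2*t - 3 = (t + 3)(t - 1).
Partial fractions: (3*t + 1)/((t - 1)*(t + 3)) = 2/(t + 3) + 1/(t - 1).
An antiderivative is F(t) = log(t - 1) + 2*log(t + 3).
Then F(5) - F(3) = (8*log(2)) - (log(72)) = log(32/9).

log(32/9)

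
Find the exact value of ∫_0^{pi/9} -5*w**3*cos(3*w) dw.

-5/27 - 5*pi**2/486 - 5*sqrt(3)*pi**3/4374 + 5*sqrt(3)*pi/81

Integrate by parts 3 times (u = w^3, dv = -5*cos(3*w) dw).
An antiderivative is F(w) = -5*w**3*sin(3*w)/3 - 5*w**2*cos(3*w)/3 + 10*w*sin(3*w)/9 + 10*cos(3*w)/27.
Then F(pi/9) - F(0) = (-5*pi**2/486 - 5*sqrt(3)*pi**3/4374 + 5/27 + 5*sqrt(3)*pi/81) - (10/27) = -5/27 - 5*pi**2/486 - 5*sqrt(3)*pi**3/4374 + 5*sqrt(3)*pi/81.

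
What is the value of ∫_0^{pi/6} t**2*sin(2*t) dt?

Integrate by parts twice (u = t^2, dv = sin(2*t) dt).
An antiderivative is F(t) = -t**2*cos(2*t)/2 + t*sin(2*t)/2 + cos(2*t)/4.
Then F(pi/6) - F(0) = (-pi**2/144 + 1/8 + sqrt(3)*pi/24) - (1/4) = -1/8 - pi**2/144 + sqrt(3)*pi/24.

-1/8 - pi**2/144 + sqrt(3)*pi/24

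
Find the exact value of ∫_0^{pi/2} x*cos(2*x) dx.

Integrate by parts once (u = x, dv = cos(2*x) dx).
An antiderivative is F(x) = x*sin(2*x)/2 + cos(2*x)/4.
Then F(pi/2) - F(0) = (-1/4) - (1/4) = -1/2.

-1/2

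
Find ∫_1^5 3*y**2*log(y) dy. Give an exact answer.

Integrate by parts once (u = ln y, dv = 3*y**2 dy).
An antiderivative is F(y) = y**3*(3*log(y) - 1)/3.
Then F(5) - F(1) = (-125/3 + 125*log(5)) - (-1/3) = -124/3 + 125*log(5).

-124/3 + 125*log(5)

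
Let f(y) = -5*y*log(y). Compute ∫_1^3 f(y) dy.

Integrate by parts once (u = ln y, dv = -5*y dy).
An antiderivative is F(y) = -5*y**2*(2*log(y) - 1)/4.
Then F(3) - F(1) = (45/4 - 45*log(3)/2) - (5/4) = 10 - 45*log(3)/2.

10 - 45*log(3)/2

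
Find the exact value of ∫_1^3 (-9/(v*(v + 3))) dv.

Factor the denominator: v**2 + 3*v = (v + 3)v.
Partial fractions: -9/(v*(v + 3)) = 3/(v + 3) - 3/v.
An antiderivative is F(v) = -3*log(v) + 3*log(v + 3).
Then F(3) - F(1) = (log(8)) - (log(64)) = -log(8).

-log(8)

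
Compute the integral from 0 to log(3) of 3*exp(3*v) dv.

26

Let u = exp(v), so du = exp(v) dv. When v = 0, u = 1; when v = log(3), u = 3.
The integral becomes 3·∫ u**2 du from 1 to 3, with antiderivative u**3.
Back in v: F(v) = exp(3*v).
Then F(log(3)) - F(0) = (27) - (1) = 26.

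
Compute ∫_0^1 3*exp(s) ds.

An antiderivative is F(s) = 3*exp(s).
Then F(1) - F(0) = (3*E) - (3) = -3 + 3*E.

-3 + 3*E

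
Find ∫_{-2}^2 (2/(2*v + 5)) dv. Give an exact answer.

log(9)

An antiderivative is F(v) = log(2*v + 5).
Then F(2) - F(-2) = (log(9)) - (0) = log(9).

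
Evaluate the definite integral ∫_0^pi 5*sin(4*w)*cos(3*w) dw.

Use the identity sin(4*w)cos(3*w) = [sin(7*w) + sin(w)]/2.
An antiderivative is F(w) = -5*cos(w)/2 - 5*cos(7*w)/14.
Then F(pi) - F(0) = (20/7) - (-20/7) = 40/7.

40/7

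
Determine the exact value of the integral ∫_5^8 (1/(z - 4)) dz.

An antiderivative is F(z) = log(z - 4).
Then F(8) - F(5) = (log(4)) - (0) = log(4).

log(4)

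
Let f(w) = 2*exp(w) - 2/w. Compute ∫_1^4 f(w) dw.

An antiderivative is F(w) = 2*exp(w) - 2*log(w).
Then F(4) - F(1) = (-2*log(4) + 2*exp(4)) - (2*exp(1)) = -2*exp(1) - 2*log(4) + 2*exp(4).

-2*exp(1) - 2*log(4) + 2*exp(4)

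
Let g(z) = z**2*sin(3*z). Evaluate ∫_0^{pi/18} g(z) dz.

-2/27 - sqrt(3)*pi**2/1944 + pi/162 + sqrt(3)/27

Integrate by parts twice (u = z^2, dv = sin(3*z) dz).
An antiderivative is F(z) = -z**2*cos(3*z)/3 + 2*z*sin(3*z)/9 + 2*cos(3*z)/27.
Then F(pi/18) - F(0) = (-sqrt(3)*pi**2/1944 + pi/162 + sqrt(3)/27) - (2/27) = -2/27 - sqrt(3)*pi**2/1944 + pi/162 + sqrt(3)/27.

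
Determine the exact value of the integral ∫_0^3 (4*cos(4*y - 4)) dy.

sin(4) + sin(8)

Let u = 4*y - 4, so du = 4 dy. When y = 0, u = -4; when y = 3, u = 8.
The integral becomes ∫ cos(u) du from -4 to 8, with antiderivative sin(u).
Back in y: F(y) = sin(4*y - 4).
Then F(3) - F(0) = (sin(8)) - (-sin(4)) = sin(4) + sin(8).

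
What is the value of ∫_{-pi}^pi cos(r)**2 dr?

pi

Use the identity cos^2(r) = (1 + cos(2*r))/2.
An antiderivative is F(r) = r/2 + sin(2*r)/4.
Then F(pi) - F(-pi) = (pi/2) - (-pi/2) = pi.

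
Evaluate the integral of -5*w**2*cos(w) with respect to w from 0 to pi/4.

5*sqrt(2)*(-8*pi - pi**2 + 32)/32

Integrate by parts twice (u = w^2, dv = -5*cos(w) dw).
An antiderivative is F(w) = -5*w**2*sin(w) - 10*w*cos(w) + 10*sin(w).
Then F(pi/4) - F(0) = (5*sqrt(2)*(-8*pi - pi**2 + 32)/32) - (0) = 5*sqrt(2)*(-8*pi - pi**2 + 32)/32.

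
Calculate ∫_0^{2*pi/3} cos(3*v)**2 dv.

pi/3

Use the identity cos^2(3*v) = (1 + cos(6*v))/2.
An antiderivative is F(v) = v/2 + sin(6*v)/12.
Then F(2*pi/3) - F(0) = (pi/3) - (0) = pi/3.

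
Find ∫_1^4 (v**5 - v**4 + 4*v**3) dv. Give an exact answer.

By the power rule, an antiderivative is F(v) = v**6/6 - v**5/5 + v**4.
Then F(4) - F(1) = (11008/15) - (29/30) = 7329/10.

7329/10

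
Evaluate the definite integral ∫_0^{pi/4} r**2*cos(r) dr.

Integrate by parts twice (u = r^2, dv = cos(r) dr).
An antiderivative is F(r) = r**2*sin(r) + 2*r*cos(r) - 2*sin(r).
Then F(pi/4) - F(0) = (sqrt(2)*(-32 + pi**2 + 8*pi)/32) - (0) = sqrt(2)*(-32 + pi**2 + 8*pi)/32.

sqrt(2)*(-32 + pi**2 + 8*pi)/32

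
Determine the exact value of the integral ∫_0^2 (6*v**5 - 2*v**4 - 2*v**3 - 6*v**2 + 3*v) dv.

By the power rule, an antiderivative is F(v) = v**6 - 2*v**5/5 - v**4/2 - 2*v**3 + 3*v**2/2.
Then F(2) - F(0) = (166/5) - (0) = 166/5.

166/5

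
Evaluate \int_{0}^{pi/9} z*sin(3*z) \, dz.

Integrate by parts once (u = z, dv = sin(3*z) dz).
An antiderivative is F(z) = -z*cos(3*z)/3 + sin(3*z)/9.
Then F(pi/9) - F(0) = (-pi/54 + sqrt(3)/18) - (0) = -pi/54 + sqrt(3)/18.

-pi/54 + sqrt(3)/18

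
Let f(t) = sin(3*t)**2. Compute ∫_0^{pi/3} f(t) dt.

pi/6

Use the identity sin^2(3*t) = (1 - cos(6*t))/2.
An antiderivative is F(t) = t/2 - sin(6*t)/12.
Then F(pi/3) - F(0) = (pi/6) - (0) = pi/6.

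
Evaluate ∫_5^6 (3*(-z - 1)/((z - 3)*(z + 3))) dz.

log(32/81)

Factor the denominator: z**2 - 9 = (z + 3)(z - 3).
Partial fractions: 3*(-z - 1)/((z - 3)*(z + 3)) = -1/(z + 3) - 2/(z - 3).
An antiderivative is F(z) = -2*log(z - 3) - log(z + 3).
Then F(6) - F(5) = (-log(81)) - (-log(32)) = log(32/81).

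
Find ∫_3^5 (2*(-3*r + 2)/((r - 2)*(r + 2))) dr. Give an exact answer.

-4*log(7) - 2*log(3) + 4*log(5)

Factor the denominator: r**2 - 4 = (r + 2)(r - 2).
Partial fractions: 2*(-3*r + 2)/((r - 2)*(r + 2)) = -4/(r + 2) - 2/(r - 2).
An antiderivative is F(r) = -2*log(r - 2) - 4*log(r + 2).
Then F(5) - F(3) = (-4*log(7) - 2*log(3)) - (-4*log(5)) = -4*log(7) - 2*log(3) + 4*log(5).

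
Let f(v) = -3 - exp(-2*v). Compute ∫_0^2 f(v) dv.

-13/2 + exp(-4)/2

An antiderivative is F(v) = -3*v + exp(-2*v)/2.
Then F(2) - F(0) = (-6 + exp(-4)/2) - (1/2) = -13/2 + exp(-4)/2.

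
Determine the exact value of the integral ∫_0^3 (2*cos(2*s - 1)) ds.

sin(5) + sin(1)

Let u = 2*s - 1, so du = 2 ds. When s = 0, u = -1; when s = 3, u = 5.
The integral becomes ∫ cos(u) du from -1 to 5, with antiderivative sin(u).
Back in s: F(s) = sin(2*s - 1).
Then F(3) - F(0) = (sin(5)) - (-sin(1)) = sin(5) + sin(1).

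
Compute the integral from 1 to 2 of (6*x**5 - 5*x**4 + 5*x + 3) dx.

By the power rule, an antiderivative is F(x) = x**6 - x**5 + 5*x**2/2 + 3*x.
Then F(2) - F(1) = (48) - (11/2) = 85/2.

85/2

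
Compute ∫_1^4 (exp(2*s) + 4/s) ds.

An antiderivative is F(s) = exp(2*s)/2 + 4*log(s).
Then F(4) - F(1) = (8*log(2) + exp(8)/2) - (exp(2)/2) = -exp(2)/2 + 8*log(2) + exp(8)/2.

-exp(2)/2 + 8*log(2) + exp(8)/2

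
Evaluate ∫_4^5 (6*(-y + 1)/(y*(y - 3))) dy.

-log(25)

Factor the denominator: y**2 - 3*y = y(y - 3).
Partial fractions: 6*(-y + 1)/(y*(y - 3)) = -2/y - 4/(y - 3).
An antiderivative is F(y) = -2*log(y) - 4*log(y - 3).
Then F(5) - F(4) = (-2*log(5) - 4*log(2)) - (-log(16)) = -log(25).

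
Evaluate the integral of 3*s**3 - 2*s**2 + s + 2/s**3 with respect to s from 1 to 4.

2523/16

By the power rule, an antiderivative is F(s) = 3*s**4/4 - 2*s**3/3 + s**2/2 - 1/s**2.
Then F(4) - F(1) = (7549/48) - (-5/12) = 2523/16.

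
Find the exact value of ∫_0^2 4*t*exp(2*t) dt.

Integrate by parts once (u = t, dv = 4*exp(2*t) dt).
An antiderivative is F(t) = (2*t - 1)*exp(2*t).
Then F(2) - F(0) = (3*exp(4)) - (-1) = 1 + 3*exp(4).

1 + 3*exp(4)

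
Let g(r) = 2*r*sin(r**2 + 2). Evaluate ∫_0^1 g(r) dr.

cos(2) - cos(3)

Let u = r**2 + 2, so du = 2*r dr. When r = 0, u = 2; when r = 1, u = 3.
The integral becomes ∫ sin(u) du from 2 to 3, with antiderivative -cos(u).
Back in r: F(r) = -cos(r**2 + 2).
Then F(1) - F(0) = (-cos(3)) - (-cos(2)) = cos(2) - cos(3).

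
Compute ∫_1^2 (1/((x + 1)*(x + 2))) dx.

Factor the denominator: x**2 + 3*x + 2 = (x + 2)(x + 1).
Partial fractions: 1/((x + 1)*(x + 2)) = -1/(x + 2) + 1/(x + 1).
An antiderivative is F(x) = log(x + 1) - log(x + 2).
Then F(2) - F(1) = (log(3/4)) - (log(2/3)) = log(9/8).

log(9/8)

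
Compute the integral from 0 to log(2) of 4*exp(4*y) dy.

Let u = exp(y), so du = exp(y) dy. When y = 0, u = 1; when y = log(2), u = 2.
The integral becomes 4·∫ u**3 du from 1 to 2, with antiderivative u**4.
Back in y: F(y) = exp(4*y).
Then F(log(2)) - F(0) = (16) - (1) = 15.

15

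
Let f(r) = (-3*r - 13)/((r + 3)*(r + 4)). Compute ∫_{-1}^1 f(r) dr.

log(5/48)

Factor the denominator: r**2 + 7*r + 12 = (r + 4)(r + 3).
Partial fractions: (-3*r - 13)/((r + 3)*(r + 4)) = 1/(r + 4) - 4/(r + 3).
An antiderivative is F(r) = -4*log(r + 3) + log(r + 4).
Then F(1) - F(-1) = (-8*log(2) + log(5)) - (log(3/16)) = log(5/48).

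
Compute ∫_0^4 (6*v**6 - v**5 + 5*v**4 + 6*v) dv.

303088/21

By the power rule, an antiderivative is F(v) = 6*v**7/7 - v**6/6 + v**5 + 3*v**2.
Then F(4) - F(0) = (303088/21) - (0) = 303088/21.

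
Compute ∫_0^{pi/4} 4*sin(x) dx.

4 - 2*sqrt(2)

An antiderivative is F(x) = -4*cos(x).
Then F(pi/4) - F(0) = (-2*sqrt(2)) - (-4) = 4 - 2*sqrt(2).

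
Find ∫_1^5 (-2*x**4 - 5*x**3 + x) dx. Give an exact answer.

-10088/5

By the power rule, an antiderivative is F(x) = -2*x**5/5 - 5*x**4/4 + x**2/2.
Then F(5) - F(1) = (-8075/4) - (-23/20) = -10088/5.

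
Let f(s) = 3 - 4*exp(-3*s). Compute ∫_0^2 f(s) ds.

4*exp(-6)/3 + 14/3

An antiderivative is F(s) = 3*s + 4*exp(-3*s)/3.
Then F(2) - F(0) = (4*exp(-6)/3 + 6) - (4/3) = 4*exp(-6)/3 + 14/3.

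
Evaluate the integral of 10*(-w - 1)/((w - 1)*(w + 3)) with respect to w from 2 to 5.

Factor the denominator: w**2 + 2*w - 3 = (w + 3)(w - 1).
Partial fractions: 10*(-w - 1)/((w - 1)*(w + 3)) = -5/(w + 3) - 5/(w - 1).
An antiderivative is F(w) = -5*log(w - 1) - 5*log(w + 3).
Then F(5) - F(2) = (-25*log(2)) - (-5*log(5)) = -25*log(2) + 5*log(5).

-25*log(2) + 5*log(5)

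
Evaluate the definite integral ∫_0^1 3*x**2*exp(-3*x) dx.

2/9 - 17*exp(-3)/9

Integrate by parts twice (u = x^2, dv = 3*exp(-3*x) dx).
An antiderivative is F(x) = (-9*x**2 - 6*x - 2)*exp(-3*x)/9.
Then F(1) - F(0) = (-17*exp(-3)/9) - (-2/9) = 2/9 - 17*exp(-3)/9.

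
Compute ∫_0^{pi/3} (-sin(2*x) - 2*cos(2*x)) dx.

-sqrt(3)/2 - 3/4

An antiderivative is F(x) = -sin(2*x) + cos(2*x)/2.
Then F(pi/3) - F(0) = (-sqrt(3)/2 - 1/4) - (1/2) = -sqrt(3)/2 - 3/4.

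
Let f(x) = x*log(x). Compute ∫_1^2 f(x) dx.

Integrate by parts once (u = ln x, dv = x dx).
An antiderivative is F(x) = x**2*(2*log(x) - 1)/4.
Then F(2) - F(1) = (-1 + log(4)) - (-1/4) = -3/4 + log(4).

-3/4 + log(4)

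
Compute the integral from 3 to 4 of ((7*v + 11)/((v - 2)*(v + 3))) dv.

Factor the denominator: v**2 + v - 6 = (v + 3)(v - 2).
Partial fractions: (7*v + 11)/((v - 2)*(v + 3)) = 2/(v + 3) + 5/(v - 2).
An antiderivative is F(v) = 5*log(v - 2) + 2*log(v + 3).
Then F(4) - F(3) = (5*log(2) + 2*log(7)) - (log(36)) = -2*log(3) + 3*log(2) + 2*log(7).

-2*log(3) + 3*log(2) + 2*log(7)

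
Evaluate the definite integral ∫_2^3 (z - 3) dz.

By the power rule, an antiderivative is F(z) = z**2/2 - 3*z.
Then F(3) - F(2) = (-9/2) - (-4) = -1/2.

-1/2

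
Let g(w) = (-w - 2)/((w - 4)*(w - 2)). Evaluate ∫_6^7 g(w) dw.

Factor the denominator: w**2 - 6*w + 8 = (w - 2)(w - 4).
Partial fractions: (-w - 2)/((w - 4)*(w - 2)) = 2/(w - 2) - 3/(w - 4).
An antiderivative is F(w) = -3*log(w - 4) + 2*log(w - 2).
Then F(7) - F(6) = (log(25/27)) - (log(2)) = log(25/54).

log(25/54)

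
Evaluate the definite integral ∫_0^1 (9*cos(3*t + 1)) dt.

Let u = 3*t + 1, so du = 3 dt. When t = 0, u = 1; when t = 1, u = 4.
The integral becomes 3·∫ cos(u) du from 1 to 4, with antiderivative 3*sin(u).
Back in t: F(t) = 3*sin(3*t + 1).
Then F(1) - F(0) = (3*sin(4)) - (3*sin(1)) = -3*sin(1) + 3*sin(4).

-3*sin(1) + 3*sin(4)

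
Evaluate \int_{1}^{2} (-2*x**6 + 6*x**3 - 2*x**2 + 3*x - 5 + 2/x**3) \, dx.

-1529/84

By the power rule, an antiderivative is F(x) = -2*x**7/7 + 3*x**4/2 - 2*x**3/3 + 3*x**2/2 - 5*x - 1/x**2.
Then F(2) - F(1) = (-1861/84) - (-83/21) = -1529/84.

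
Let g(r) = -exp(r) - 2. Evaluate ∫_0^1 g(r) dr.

An antiderivative is F(r) = -2*r - exp(r).
Then F(1) - F(0) = (-E - 2) - (-1) = -E - 1.

-E - 1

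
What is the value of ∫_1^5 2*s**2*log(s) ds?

Integrate by parts once (u = ln s, dv = 2*s**2 ds).
An antiderivative is F(s) = 2*s**3*(3*log(s) - 1)/9.
Then F(5) - F(1) = (-250/9 + 250*log(5)/3) - (-2/9) = -248/9 + 250*log(5)/3.

-248/9 + 250*log(5)/3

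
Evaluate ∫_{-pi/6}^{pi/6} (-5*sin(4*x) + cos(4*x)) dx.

An antiderivative is F(x) = sin(4*x)/4 + 5*cos(4*x)/4.
Then F(pi/6) - F(-pi/6) = (-5/8 + sqrt(3)/8) - (-5/8 - sqrt(3)/8) = sqrt(3)/4.

sqrt(3)/4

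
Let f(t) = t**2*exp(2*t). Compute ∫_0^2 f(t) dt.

Integrate by parts twice (u = t^2, dv = exp(2*t) dt).
An antiderivative is F(t) = (2*t**2 - 2*t + 1)*exp(2*t)/4.
Then F(2) - F(0) = (5*exp(4)/4) - (1/4) = -1/4 + 5*exp(4)/4.

-1/4 + 5*exp(4)/4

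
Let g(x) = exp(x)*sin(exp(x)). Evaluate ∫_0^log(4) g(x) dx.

Let u = exp(x), so du = exp(x) dx. When x = 0, u = 1; when x = log(4), u = 4.
The integral becomes ∫ sin(u) du from 1 to 4, with antiderivative -cos(u).
Back in x: F(x) = -cos(exp(x)).
Then F(log(4)) - F(0) = (-cos(4)) - (-cos(1)) = cos(1) - cos(4).

cos(1) - cos(4)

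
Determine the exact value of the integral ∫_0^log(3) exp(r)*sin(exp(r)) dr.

cos(1) - cos(3)

Let u = exp(r), so du = exp(r) dr. When r = 0, u = 1; when r = log(3), u = 3.
The integral becomes ∫ sin(u) du from 1 to 3, with antiderivative -cos(u).
Back in r: F(r) = -cos(exp(r)).
Then F(log(3)) - F(0) = (-cos(3)) - (-cos(1)) = cos(1) - cos(3).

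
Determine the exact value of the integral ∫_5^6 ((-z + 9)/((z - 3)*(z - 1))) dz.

Factor the denominator: z**2 - 4*z + 3 = (z - 1)(z - 3).
Partial fractions: (-z + 9)/((z - 3)*(z - 1)) = -4/(z - 1) + 3/(z - 3).
An antiderivative is F(z) = 3*log(z - 3) - 4*log(z - 1).
Then F(6) - F(5) = (-4*log(5) + 3*log(3)) - (-log(32)) = -4*log(5) + 3*log(3) + 5*log(2).

-4*log(5) + 3*log(3) + 5*log(2)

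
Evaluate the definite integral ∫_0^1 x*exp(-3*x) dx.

(-4 + exp(3))*exp(-3)/9

Integrate by parts once (u = x, dv = exp(-3*x) dx).
An antiderivative is F(x) = (-3*x - 1)*exp(-3*x)/9.
Then F(1) - F(0) = (-4*exp(-3)/9) - (-1/9) = (-4 + exp(3))*exp(-3)/9.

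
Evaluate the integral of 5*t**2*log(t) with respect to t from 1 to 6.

-1075/9 + 360*log(2) + 360*log(3)

Integrate by parts once (u = ln t, dv = 5*t**2 dt).
An antiderivative is F(t) = 5*t**3*(3*log(t) - 1)/9.
Then F(6) - F(1) = (-120 + 360*log(2) + 360*log(3)) - (-5/9) = -1075/9 + 360*log(2) + 360*log(3).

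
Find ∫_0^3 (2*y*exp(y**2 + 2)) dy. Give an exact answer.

Let u = y**2 + 2, so du = 2*y dy. When y = 0, u = 2; when y = 3, u = 11.
The integral becomes ∫ exp(u) du from 2 to 11, with antiderivative exp(u).
Back in y: F(y) = exp(y**2 + 2).
Then F(3) - F(0) = (exp(11)) - (exp(2)) = -exp(2) + exp(11).

-exp(2) + exp(11)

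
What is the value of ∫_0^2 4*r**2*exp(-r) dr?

Integrate by parts twice (u = r^2, dv = 4*exp(-r) dr).
An antiderivative is F(r) = (-4*r**2 - 8*r - 8)*exp(-r).
Then F(2) - F(0) = (-40*exp(-2)) - (-8) = 8 - 40*exp(-2).

8 - 40*exp(-2)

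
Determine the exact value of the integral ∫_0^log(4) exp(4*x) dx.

Let u = exp(x), so du = exp(x) dx. When x = 0, u = 1; when x = log(4), u = 4.
The integral becomes ∫ u**3 du from 1 to 4, with antiderivative u**4/4.
Back in x: F(x) = exp(4*x)/4.
Then F(log(4)) - F(0) = (64) - (1/4) = 255/4.

255/4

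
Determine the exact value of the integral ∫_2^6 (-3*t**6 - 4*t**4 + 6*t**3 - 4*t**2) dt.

-13069376/105

By the power rule, an antiderivative is F(t) = -3*t**7/7 - 4*t**5/5 + 3*t**4/2 - 4*t**3/3.
Then F(6) - F(2) = (-4358808/35) - (-7048/105) = -13069376/105.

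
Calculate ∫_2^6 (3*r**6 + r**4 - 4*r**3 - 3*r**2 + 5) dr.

4199948/35

By the power rule, an antiderivative is F(r) = 3*r**7/7 + r**5/5 - r**4 - r**3 + 5*r.
Then F(6) - F(2) = (4201602/35) - (1654/35) = 4199948/35.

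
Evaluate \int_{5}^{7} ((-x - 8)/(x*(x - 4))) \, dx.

-3*log(3) - 2*log(5) + 2*log(7)

Factor the denominator: x**2 - 4*x = x(x - 4).
Partial fractions: (-x - 8)/(x*(x - 4)) = 2/x - 3/(x - 4).
An antiderivative is F(x) = 2*log(x) - 3*log(x - 4).
Then F(7) - F(5) = (log(49/27)) - (log(25)) = -3*log(3) - 2*log(5) + 2*log(7).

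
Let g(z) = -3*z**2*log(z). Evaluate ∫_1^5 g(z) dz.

Integrate by parts once (u = ln z, dv = -3*z**2 dz).
An antiderivative is F(z) = -z**3*(3*log(z) - 1)/3.
Then F(5) - F(1) = (125/3 - 125*log(5)) - (1/3) = 124/3 - 125*log(5).

124/3 - 125*log(5)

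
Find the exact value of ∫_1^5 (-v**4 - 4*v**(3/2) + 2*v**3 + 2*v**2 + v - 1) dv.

By the power rule, an antiderivative is F(v) = -8*v**(5/2)/5 - v**5/5 + v**4/2 + 2*v**3/3 + v**2/2 - v.
Then F(5) - F(1) = (-665/3 - 40*sqrt(5)) - (-17/15) = -3308/15 - 40*sqrt(5).

-3308/15 - 40*sqrt(5)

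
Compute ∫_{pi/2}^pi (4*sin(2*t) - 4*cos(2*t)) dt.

-4

An antiderivative is F(t) = -2*sin(2*t) - 2*cos(2*t).
Then F(pi) - F(pi/2) = (-2) - (2) = -4.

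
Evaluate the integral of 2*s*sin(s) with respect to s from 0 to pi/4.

Integrate by parts once (u = s, dv = 2*sin(s) ds).
An antiderivative is F(s) = -2*s*cos(s) + 2*sin(s).
Then F(pi/4) - F(0) = (sqrt(2)*(4 - pi)/4) - (0) = sqrt(2)*(4 - pi)/4.

sqrt(2)*(4 - pi)/4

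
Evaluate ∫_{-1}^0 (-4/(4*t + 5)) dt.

An antiderivative is F(t) = -log(4*t + 5).
Then F(0) - F(-1) = (-log(5)) - (0) = -log(5).

-log(5)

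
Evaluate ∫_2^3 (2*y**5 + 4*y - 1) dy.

By the power rule, an antiderivative is F(y) = y**6/3 + 2*y**2 - y.
Then F(3) - F(2) = (258) - (82/3) = 692/3.

692/3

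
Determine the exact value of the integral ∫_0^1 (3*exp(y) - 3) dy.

An antiderivative is F(y) = -3*y + 3*exp(y).
Then F(1) - F(0) = (-3 + 3*E) - (3) = -6 + 3*E.

-6 + 3*E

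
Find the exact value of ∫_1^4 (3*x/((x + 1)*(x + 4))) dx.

-5*log(5) + 13*log(2)

Factor the denominator: x**2 + 5*x + 4 = (x + 4)(x + 1).
Partial fractions: 3*x/((x + 1)*(x + 4)) = 4/(x + 4) - 1/(x + 1).
An antiderivative is F(x) = -log(x + 1) + 4*log(x + 4).
Then F(4) - F(1) = (-log(5) + 12*log(2)) - (-log(2) + 4*log(5)) = -5*log(5) + 13*log(2).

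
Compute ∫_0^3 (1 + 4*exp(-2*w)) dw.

An antiderivative is F(w) = w - 2*exp(-2*w).
Then F(3) - F(0) = (3 - 2*exp(-6)) - (-2) = 5 - 2*exp(-6).

5 - 2*exp(-6)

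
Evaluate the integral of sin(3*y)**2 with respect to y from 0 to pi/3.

pi/6

Use the identity sin^2(3*y) = (1 - cos(6*y))/2.
An antiderivative is F(y) = y/2 - sin(6*y)/12.
Then F(pi/3) - F(0) = (pi/6) - (0) = pi/6.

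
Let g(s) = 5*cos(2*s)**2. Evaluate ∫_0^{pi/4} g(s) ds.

Use the identity cos^2(2*s) = (1 + cos(4*s))/2.
An antiderivative is F(s) = 5*s/2 + 5*sin(4*s)/8.
Then F(pi/4) - F(0) = (5*pi/8) - (0) = 5*pi/8.

5*pi/8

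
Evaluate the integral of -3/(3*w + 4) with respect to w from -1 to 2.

-log(10)

An antiderivative is F(w) = -log(3*w + 4).
Then F(2) - F(-1) = (-log(10)) - (0) = -log(10).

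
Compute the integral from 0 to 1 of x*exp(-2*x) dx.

(-3 + exp(2))*exp(-2)/4

Integrate by parts once (u = x, dv = exp(-2*x) dx).
An antiderivative is F(x) = (-2*x - 1)*exp(-2*x)/4.
Then F(1) - F(0) = (-3*exp(-2)/4) - (-1/4) = (-3 + exp(2))*exp(-2)/4.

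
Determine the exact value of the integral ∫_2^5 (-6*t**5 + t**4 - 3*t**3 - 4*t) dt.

By the power rule, an antiderivative is F(t) = -t**6 + t**5/5 - 3*t**4/4 - 2*t**2.
Then F(5) - F(2) = (-62075/4) - (-388/5) = -308823/20.

-308823/20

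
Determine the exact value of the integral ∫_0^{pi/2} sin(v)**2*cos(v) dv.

1/3

Let u = sin(v), so du = cos(v) dv. When v = 0, u = 0; when v = pi/2, u = 1.
The integral becomes ∫ u**2 du from 0 to 1, with antiderivative u**3/3.
Back in v: F(v) = sin(v)**3/3.
Then F(pi/2) - F(0) = (1/3) - (0) = 1/3.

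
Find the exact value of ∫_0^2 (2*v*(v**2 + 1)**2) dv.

124/3

Let u = v**2 + 1, so du = 2*v dv. When v = 0, u = 1; when v = 2, u = 5.
The integral becomes ∫ u**2 du from 1 to 5, with antiderivative u**3/3.
Back in v: F(v) = (v**2 + 1)**3/3.
Then F(2) - F(0) = (125/3) - (1/3) = 124/3.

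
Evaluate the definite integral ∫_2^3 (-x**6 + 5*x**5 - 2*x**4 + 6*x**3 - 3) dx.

By the power rule, an antiderivative is F(x) = -x**7/7 + 5*x**6/6 - 2*x**5/5 + 3*x**4/2 - 3*x.
Then F(3) - F(2) = (10863/35) - (4226/105) = 28363/105.

28363/105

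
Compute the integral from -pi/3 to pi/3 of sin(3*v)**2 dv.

pi/3

Use the identity sin^2(3*v) = (1 - cos(6*v))/2.
An antiderivative is F(v) = v/2 - sin(6*v)/12.
Then F(pi/3) - F(-pi/3) = (pi/6) - (-pi/6) = pi/3.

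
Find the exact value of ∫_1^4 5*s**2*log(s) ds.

-35 + 640*log(2)/3

Integrate by parts once (u = ln s, dv = 5*s**2 ds).
An antiderivative is F(s) = 5*s**3*(3*log(s) - 1)/9.
Then F(4) - F(1) = (-320/9 + 640*log(2)/3) - (-5/9) = -35 + 640*log(2)/3.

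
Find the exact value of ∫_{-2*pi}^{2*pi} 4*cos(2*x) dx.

An antiderivative is F(x) = 2*sin(2*x).
Then F(2*pi) - F(-2*pi) = (0) - (0) = 0.

0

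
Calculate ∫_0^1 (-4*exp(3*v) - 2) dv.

An antiderivative is F(v) = -4*exp(3*v)/3 - 2*v.
Then F(1) - F(0) = (-4*exp(3)/3 - 2) - (-4/3) = -4*exp(3)/3 - 2/3.

-4*exp(3)/3 - 2/3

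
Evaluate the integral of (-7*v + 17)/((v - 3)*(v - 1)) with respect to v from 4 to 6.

-5*log(5) + 3*log(3)

Factor the denominator: v**2 - 4*v + 3 = (v - 1)(v - 3).
Partial fractions: (-7*v + 17)/((v - 3)*(v - 1)) = -5/(v - 1) - 2/(v - 3).
An antiderivative is F(v) = -2*log(v - 3) - 5*log(v - 1).
Then F(6) - F(4) = (-5*log(5) - 2*log(3)) - (-5*log(3)) = -5*log(5) + 3*log(3).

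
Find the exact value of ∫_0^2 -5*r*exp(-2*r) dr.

Integrate by parts once (u = r, dv = -5*exp(-2*r) dr).
An antiderivative is F(r) = (10*r + 5)*exp(-2*r)/4.
Then F(2) - F(0) = (25*exp(-4)/4) - (5/4) = -5/4 + 25*exp(-4)/4.

-5/4 + 25*exp(-4)/4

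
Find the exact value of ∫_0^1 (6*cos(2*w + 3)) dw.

3*sin(5) - 3*sin(3)

Let u = 2*w + 3, so du = 2 dw. When w = 0, u = 3; when w = 1, u = 5.
The integral becomes 3·∫ cos(u) du from 3 to 5, with antiderivative 3*sin(u).
Back in w: F(w) = 3*sin(2*w + 3).
Then F(1) - F(0) = (3*sin(5)) - (3*sin(3)) = 3*sin(5) - 3*sin(3).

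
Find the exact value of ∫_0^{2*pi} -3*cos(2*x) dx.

An antiderivative is F(x) = -3*sin(2*x)/2.
Then F(2*pi) - F(0) = (0) - (0) = 0.

0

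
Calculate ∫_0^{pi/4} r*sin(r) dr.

sqrt(2)*(4 - pi)/8

Integrate by parts once (u = r, dv = sin(r) dr).
An antiderivative is F(r) = -r*cos(r) + sin(r).
Then F(pi/4) - F(0) = (sqrt(2)*(4 - pi)/8) - (0) = sqrt(2)*(4 - pi)/8.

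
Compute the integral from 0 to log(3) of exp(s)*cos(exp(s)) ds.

Let u = exp(s), so du = exp(s) ds. When s = 0, u = 1; when s = log(3), u = 3.
The integral becomes ∫ cos(u) du from 1 to 3, with antiderivative sin(u).
Back in s: F(s) = sin(exp(s)).
Then F(log(3)) - F(0) = (sin(3)) - (sin(1)) = -sin(1) + sin(3).

-sin(1) + sin(3)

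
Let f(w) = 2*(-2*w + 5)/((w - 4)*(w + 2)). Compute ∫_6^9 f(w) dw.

Factor the denominator: w**2 - 2*w - 8 = (w + 2)(w - 4).
Partial fractions: 2*(-2*w + 5)/((w - 4)*(w + 2)) = -3/(w + 2) - 1/(w - 4).
An antiderivative is F(w) = -log(w - 4) - 3*log(w + 2).
Then F(9) - F(6) = (-3*log(11) - log(5)) - (-10*log(2)) = -3*log(11) - log(5) + 10*log(2).

-3*log(11) - log(5) + 10*log(2)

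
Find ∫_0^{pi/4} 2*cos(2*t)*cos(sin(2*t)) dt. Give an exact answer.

Let u = sin(2*t), so du = 2*cos(2*t) dt. When t = 0, u = 0; when t = pi/4, u = 1.
The integral becomes ∫ cos(u) du from 0 to 1, with antiderivative sin(u).
Back in t: F(t) = sin(sin(2*t)).
Then F(pi/4) - F(0) = (sin(1)) - (0) = sin(1).

sin(1)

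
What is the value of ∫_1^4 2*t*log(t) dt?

-15/2 + 32*log(2)

Integrate by parts once (u = ln t, dv = 2*t dt).
An antiderivative is F(t) = t**2*(2*log(t) - 1)/2.
Then F(4) - F(1) = (-8 + 32*log(2)) - (-1/2) = -15/2 + 32*log(2).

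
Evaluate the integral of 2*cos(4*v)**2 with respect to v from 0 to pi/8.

Use the identity cos^2(4*v) = (1 + cos(8*v))/2.
An antiderivative is F(v) = v + sin(8*v)/8.
Then F(pi/8) - F(0) = (pi/8) - (0) = pi/8.

pi/8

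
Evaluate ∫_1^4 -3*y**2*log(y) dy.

21 - 128*log(2)

Integrate by parts once (u = ln y, dv = -3*y**2 dy).
An antiderivative is F(y) = -y**3*(3*log(y) - 1)/3.
Then F(4) - F(1) = (64/3 - 128*log(2)) - (1/3) = 21 - 128*log(2).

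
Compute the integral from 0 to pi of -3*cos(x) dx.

0

An antiderivative is F(x) = -3*sin(x).
Then F(pi) - F(0) = (0) - (0) = 0.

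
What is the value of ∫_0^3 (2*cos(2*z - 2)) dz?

sin(4) + sin(2)

Let u = 2*z - 2, so du = 2 dz. When z = 0, u = -2; when z = 3, u = 4.
The integral becomes ∫ cos(u) du from -2 to 4, with antiderivative sin(u).
Back in z: F(z) = sin(2*z - 2).
Then F(3) - F(0) = (sin(4)) - (-sin(2)) = sin(4) + sin(2).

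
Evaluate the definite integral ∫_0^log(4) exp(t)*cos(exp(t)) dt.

Let u = exp(t), so du = exp(t) dt. When t = 0, u = 1; when t = log(4), u = 4.
The integral becomes ∫ cos(u) du from 1 to 4, with antiderivative sin(u).
Back in t: F(t) = sin(exp(t)).
Then F(log(4)) - F(0) = (sin(4)) - (sin(1)) = -sin(1) + sin(4).

-sin(1) + sin(4)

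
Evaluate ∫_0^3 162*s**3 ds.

Let u = 3*s, so du = 3 ds. When s = 0, u = 0; when s = 3, u = 9.
The integral becomes 2·∫ u**3 du from 0 to 9, with antiderivative u**4/2.
Back in s: F(s) = 81*s**4/2.
Then F(3) - F(0) = (6561/2) - (0) = 6561/2.

6561/2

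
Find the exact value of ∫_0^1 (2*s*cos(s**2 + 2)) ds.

-sin(2) + sin(3)

Let u = s**2 + 2, so du = 2*s ds. When s = 0, u = 2; when s = 1, u = 3.
The integral becomes ∫ cos(u) du from 2 to 3, with antiderivative sin(u).
Back in s: F(s) = sin(s**2 + 2).
Then F(1) - F(0) = (sin(3)) - (sin(2)) = -sin(2) + sin(3).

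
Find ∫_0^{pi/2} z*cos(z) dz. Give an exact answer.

-1 + pi/2

Integrate by parts once (u = z, dv = cos(z) dz).
An antiderivative is F(z) = z*sin(z) + cos(z).
Then F(pi/2) - F(0) = (pi/2) - (1) = -1 + pi/2.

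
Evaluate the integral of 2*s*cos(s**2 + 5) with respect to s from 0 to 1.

sin(6) - sin(5)

Let u = s**2 + 5, so du = 2*s ds. When s = 0, u = 5; when s = 1, u = 6.
The integral becomes ∫ cos(u) du from 5 to 6, with antiderivative sin(u).
Back in s: F(s) = sin(s**2 + 5).
Then F(1) - F(0) = (sin(6)) - (sin(5)) = sin(6) - sin(5).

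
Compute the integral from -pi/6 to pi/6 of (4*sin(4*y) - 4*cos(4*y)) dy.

An antiderivative is F(y) = -sin(4*y) - cos(4*y).
Then F(pi/6) - F(-pi/6) = (1/2 - sqrt(3)/2) - (1/2 + sqrt(3)/2) = -sqrt(3).

-sqrt(3)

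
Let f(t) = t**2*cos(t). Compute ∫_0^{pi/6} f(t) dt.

Integrate by parts twice (u = t^2, dv = cos(t) dt).
An antiderivative is F(t) = t**2*sin(t) + 2*t*cos(t) - 2*sin(t).
Then F(pi/6) - F(0) = (-1 + pi**2/72 + sqrt(3)*pi/6) - (0) = -1 + pi**2/72 + sqrt(3)*pi/6.

-1 + pi**2/72 + sqrt(3)*pi/6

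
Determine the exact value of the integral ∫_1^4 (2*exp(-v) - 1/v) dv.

An antiderivative is F(v) = -log(v) - 2*exp(-v).
Then F(4) - F(1) = ((-log(4**exp(4)) - 2)*exp(-4)) - (-2*exp(-1)) = (-log(4**exp(4)) - 2 + 2*exp(3))*exp(-4).

(-log(4**exp(4)) - 2 + 2*exp(3))*exp(-4)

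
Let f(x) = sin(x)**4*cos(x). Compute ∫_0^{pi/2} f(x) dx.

1/5

Let u = sin(x), so du = cos(x) dx. When x = 0, u = 0; when x = pi/2, u = 1.
The integral becomes ∫ u**4 du from 0 to 1, with antiderivative u**5/5.
Back in x: F(x) = sin(x)**5/5.
Then F(pi/2) - F(0) = (1/5) - (0) = 1/5.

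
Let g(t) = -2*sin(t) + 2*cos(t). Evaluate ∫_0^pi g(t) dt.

An antiderivative is F(t) = 2*sin(t) + 2*cos(t).
Then F(pi) - F(0) = (-2) - (2) = -4.

-4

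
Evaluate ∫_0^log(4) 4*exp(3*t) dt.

84

An antiderivative is F(t) = 4*exp(3*t)/3.
Then F(log(4)) - F(0) = (256/3) - (4/3) = 84.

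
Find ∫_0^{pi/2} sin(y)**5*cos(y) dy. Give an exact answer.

Let u = sin(y), so du = cos(y) dy. When y = 0, u = 0; when y = pi/2, u = 1.
The integral becomes ∫ u**5 du from 0 to 1, with antiderivative u**6/6.
Back in y: F(y) = sin(y)**6/6.
Then F(pi/2) - F(0) = (1/6) - (0) = 1/6.

1/6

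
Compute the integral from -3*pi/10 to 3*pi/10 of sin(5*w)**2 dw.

3*pi/10

Use the identity sin^2(5*w) = (1 - cos(10*w))/2.
An antiderivative is F(w) = w/2 - sin(10*w)/20.
Then F(3*pi/10) - F(-3*pi/10) = (3*pi/20) - (-3*pi/20) = 3*pi/10.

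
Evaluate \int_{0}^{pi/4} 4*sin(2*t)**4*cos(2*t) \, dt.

Let u = sin(2*t), so du = 2*cos(2*t) dt. When t = 0, u = 0; when t = pi/4, u = 1.
The integral becomes 2·∫ u**4 du from 0 to 1, with antiderivative 2*u**5/5.
Back in t: F(t) = 2*sin(2*t)**5/5.
Then F(pi/4) - F(0) = (2/5) - (0) = 2/5.

2/5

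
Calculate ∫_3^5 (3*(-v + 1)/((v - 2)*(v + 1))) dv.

log(4/27)

Factor the denominator: v**2 - v - 2 = (v + 1)(v - 2).
Partial fractions: 3*(-v + 1)/((v - 2)*(v + 1)) = -2/(v + 1) - 1/(v - 2).
An antiderivative is F(v) = -log(v - 2) - 2*log(v + 1).
Then F(5) - F(3) = (-3*log(3) - 2*log(2)) - (-log(16)) = log(4/27).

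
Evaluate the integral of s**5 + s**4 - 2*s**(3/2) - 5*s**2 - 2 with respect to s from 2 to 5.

By the power rule, an antiderivative is F(s) = s**6/6 - 4*s**(5/2)/5 + s**5/5 - 5*s**3/3 - 2*s.
Then F(5) - F(2) = (18065/6 - 20*sqrt(5)) - (-16*sqrt(2)/5 - 4/15) = -20*sqrt(5) + 16*sqrt(2)/5 + 30111/10.

-20*sqrt(5) + 16*sqrt(2)/5 + 30111/10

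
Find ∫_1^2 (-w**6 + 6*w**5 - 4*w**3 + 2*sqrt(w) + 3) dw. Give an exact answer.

By the power rule, an antiderivative is F(w) = -w**7/7 + w**6 - w**4 + 4*w**(3/2)/3 + 3*w.
Then F(2) - F(1) = (8*sqrt(2)/3 + 250/7) - (88/21) = 8*sqrt(2)/3 + 662/21.

8*sqrt(2)/3 + 662/21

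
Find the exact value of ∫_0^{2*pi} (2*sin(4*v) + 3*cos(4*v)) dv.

An antiderivative is F(v) = 3*sin(4*v)/4 - cos(4*v)/2.
Then F(2*pi) - F(0) = (-1/2) - (-1/2) = 0.

0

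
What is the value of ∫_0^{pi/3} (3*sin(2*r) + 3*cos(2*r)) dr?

An antiderivative is F(r) = 3*sin(2*r)/2 - 3*cos(2*r)/2.
Then F(pi/3) - F(0) = (3/4 + 3*sqrt(3)/4) - (-3/2) = 3*sqrt(3)/4 + 9/4.

3*sqrt(3)/4 + 9/4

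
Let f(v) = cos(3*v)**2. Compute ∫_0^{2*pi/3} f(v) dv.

Use the identity cos^2(3*v) = (1 + cos(6*v))/2.
An antiderivative is F(v) = v/2 + sin(6*v)/12.
Then F(2*pi/3) - F(0) = (pi/3) - (0) = pi/3.

pi/3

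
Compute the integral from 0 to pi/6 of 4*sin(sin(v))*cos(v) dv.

Let u = sin(v), so du = cos(v) dv. When v = 0, u = 0; when v = pi/6, u = 1/2.
The integral becomes 4·∫ sin(u) du from 0 to 1/2, with antiderivative -4*cos(u).
Back in v: F(v) = -4*cos(sin(v)).
Then F(pi/6) - F(0) = (-4*cos(1/2)) - (-4) = 4 - 4*cos(1/2).

4 - 4*cos(1/2)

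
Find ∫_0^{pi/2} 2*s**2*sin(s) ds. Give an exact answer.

-4 + 2*pi

Integrate by parts twice (u = s^2, dv = 2*sin(s) ds).
An antiderivative is F(s) = -2*s**2*cos(s) + 4*s*sin(s) + 4*cos(s).
Then F(pi/2) - F(0) = (2*pi) - (4) = -4 + 2*pi.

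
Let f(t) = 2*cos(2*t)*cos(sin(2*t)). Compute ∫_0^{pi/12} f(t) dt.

sin(1/2)

Let u = sin(2*t), so du = 2*cos(2*t) dt. When t = 0, u = 0; when t = pi/12, u = 1/2.
The integral becomes ∫ cos(u) du from 0 to 1/2, with antiderivative sin(u).
Back in t: F(t) = sin(sin(2*t)).
Then F(pi/12) - F(0) = (sin(1/2)) - (0) = sin(1/2).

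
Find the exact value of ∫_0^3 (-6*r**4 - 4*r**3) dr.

-1863/5

By the power rule, an antiderivative is F(r) = -6*r**5/5 - r**4.
Then F(3) - F(0) = (-1863/5) - (0) = -1863/5.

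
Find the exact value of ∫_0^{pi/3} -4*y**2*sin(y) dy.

-4*sqrt(3)*pi/3 + 2*pi**2/9 + 4

Integrate by parts twice (u = y^2, dv = -4*sin(y) dy).
An antiderivative is F(y) = 4*y**2*cos(y) - 8*y*sin(y) - 8*cos(y).
Then F(pi/3) - F(0) = (-4*sqrt(3)*pi/3 - 4 + 2*pi**2/9) - (-8) = -4*sqrt(3)*pi/3 + 2*pi**2/9 + 4.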